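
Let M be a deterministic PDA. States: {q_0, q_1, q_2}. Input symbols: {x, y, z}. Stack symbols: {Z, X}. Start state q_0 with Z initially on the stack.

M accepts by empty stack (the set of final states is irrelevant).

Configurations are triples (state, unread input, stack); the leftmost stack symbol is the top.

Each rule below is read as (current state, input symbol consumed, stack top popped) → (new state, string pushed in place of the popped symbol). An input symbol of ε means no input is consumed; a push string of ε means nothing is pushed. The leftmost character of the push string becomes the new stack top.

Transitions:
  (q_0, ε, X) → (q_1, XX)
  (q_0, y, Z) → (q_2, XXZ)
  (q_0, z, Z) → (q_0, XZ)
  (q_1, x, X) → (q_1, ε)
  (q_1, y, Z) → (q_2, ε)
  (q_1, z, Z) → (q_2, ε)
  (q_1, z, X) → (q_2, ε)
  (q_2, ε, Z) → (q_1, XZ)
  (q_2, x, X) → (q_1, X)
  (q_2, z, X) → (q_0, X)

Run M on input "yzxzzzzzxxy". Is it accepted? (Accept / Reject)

(q_0, yzxzzzzzxxy, Z)
  read y, top Z: go to q_2, push XXZ → (q_2, zxzzzzzxxy, XXZ)
  read z, top X: go to q_0, push X → (q_0, xzzzzzxxy, XXZ)
  ε-move, top X: go to q_1, push XX → (q_1, xzzzzzxxy, XXXZ)
  read x, top X: go to q_1, push ε → (q_1, zzzzzxxy, XXZ)
  read z, top X: go to q_2, push ε → (q_2, zzzzxxy, XZ)
  read z, top X: go to q_0, push X → (q_0, zzzxxy, XZ)
  ε-move, top X: go to q_1, push XX → (q_1, zzzxxy, XXZ)
  read z, top X: go to q_2, push ε → (q_2, zzxxy, XZ)
  read z, top X: go to q_0, push X → (q_0, zxxy, XZ)
  ε-move, top X: go to q_1, push XX → (q_1, zxxy, XXZ)
  read z, top X: go to q_2, push ε → (q_2, xxy, XZ)
  read x, top X: go to q_1, push X → (q_1, xy, XZ)
  read x, top X: go to q_1, push ε → (q_1, y, Z)
  read y, top Z: go to q_2, push ε → (q_2, ε, ε)
All input consumed and the stack is empty.

Accept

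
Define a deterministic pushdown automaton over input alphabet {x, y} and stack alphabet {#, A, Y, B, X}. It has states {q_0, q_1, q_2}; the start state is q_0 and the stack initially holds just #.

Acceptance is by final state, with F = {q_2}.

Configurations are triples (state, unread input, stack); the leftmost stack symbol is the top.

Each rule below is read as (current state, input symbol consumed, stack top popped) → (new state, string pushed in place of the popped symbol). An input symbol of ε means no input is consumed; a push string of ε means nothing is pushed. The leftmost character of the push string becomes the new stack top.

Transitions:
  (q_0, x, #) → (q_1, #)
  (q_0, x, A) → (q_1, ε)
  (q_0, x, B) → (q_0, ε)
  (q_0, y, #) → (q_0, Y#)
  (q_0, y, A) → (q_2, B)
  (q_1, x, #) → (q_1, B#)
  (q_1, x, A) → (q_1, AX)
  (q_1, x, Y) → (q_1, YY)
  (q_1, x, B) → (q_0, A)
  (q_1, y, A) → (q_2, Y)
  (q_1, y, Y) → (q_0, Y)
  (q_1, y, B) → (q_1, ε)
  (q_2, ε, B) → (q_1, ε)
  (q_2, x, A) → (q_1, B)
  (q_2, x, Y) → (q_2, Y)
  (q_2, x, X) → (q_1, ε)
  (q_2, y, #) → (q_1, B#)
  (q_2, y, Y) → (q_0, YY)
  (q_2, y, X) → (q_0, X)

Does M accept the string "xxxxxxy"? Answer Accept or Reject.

(q_0, xxxxxxy, #) ⊢ (q_1, xxxxxy, #) ⊢ (q_1, xxxxy, B#) ⊢ (q_0, xxxy, A#) ⊢ (q_1, xxy, #) ⊢ (q_1, xy, B#) ⊢ (q_0, y, A#) ⊢ (q_2, ε, B#)
All input consumed; state q_2 ∈ F.

Accept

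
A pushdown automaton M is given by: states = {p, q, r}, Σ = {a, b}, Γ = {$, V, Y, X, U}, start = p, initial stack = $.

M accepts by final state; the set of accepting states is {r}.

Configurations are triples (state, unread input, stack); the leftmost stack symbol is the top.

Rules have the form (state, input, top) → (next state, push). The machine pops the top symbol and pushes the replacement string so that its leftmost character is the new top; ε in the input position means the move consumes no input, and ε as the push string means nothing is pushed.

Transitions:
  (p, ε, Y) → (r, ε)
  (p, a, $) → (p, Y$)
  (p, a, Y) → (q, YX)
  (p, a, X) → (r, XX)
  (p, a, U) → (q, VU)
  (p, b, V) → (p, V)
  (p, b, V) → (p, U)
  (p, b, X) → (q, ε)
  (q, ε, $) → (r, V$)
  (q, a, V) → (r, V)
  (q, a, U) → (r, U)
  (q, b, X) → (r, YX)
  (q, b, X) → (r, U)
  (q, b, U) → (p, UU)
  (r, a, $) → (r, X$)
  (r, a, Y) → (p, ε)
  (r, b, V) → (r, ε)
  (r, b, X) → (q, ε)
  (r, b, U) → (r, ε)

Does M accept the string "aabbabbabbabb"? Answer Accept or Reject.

One accepting computation: (p, aabbabbabbabb, $) ⊢ (p, abbabbabbabb, Y$) ⊢ (r, abbabbabbabb, $) ⊢ (r, bbabbabbabb, X$) ⊢ (q, babbabbabb, $) ⊢ (r, babbabbabb, V$) ⊢ (r, abbabbabb, $) ⊢ (r, bbabbabb, X$) ⊢ (q, babbabb, $) ⊢ (r, babbabb, V$) ⊢ (r, abbabb, $) ⊢ (r, bbabb, X$) ⊢ (q, babb, $) ⊢ (r, babb, V$) ⊢ (r, abb, $) ⊢ (r, bb, X$) ⊢ (q, b, $) ⊢ (r, b, V$) ⊢ (r, ε, $)
All input consumed and state r ∈ F.

Accept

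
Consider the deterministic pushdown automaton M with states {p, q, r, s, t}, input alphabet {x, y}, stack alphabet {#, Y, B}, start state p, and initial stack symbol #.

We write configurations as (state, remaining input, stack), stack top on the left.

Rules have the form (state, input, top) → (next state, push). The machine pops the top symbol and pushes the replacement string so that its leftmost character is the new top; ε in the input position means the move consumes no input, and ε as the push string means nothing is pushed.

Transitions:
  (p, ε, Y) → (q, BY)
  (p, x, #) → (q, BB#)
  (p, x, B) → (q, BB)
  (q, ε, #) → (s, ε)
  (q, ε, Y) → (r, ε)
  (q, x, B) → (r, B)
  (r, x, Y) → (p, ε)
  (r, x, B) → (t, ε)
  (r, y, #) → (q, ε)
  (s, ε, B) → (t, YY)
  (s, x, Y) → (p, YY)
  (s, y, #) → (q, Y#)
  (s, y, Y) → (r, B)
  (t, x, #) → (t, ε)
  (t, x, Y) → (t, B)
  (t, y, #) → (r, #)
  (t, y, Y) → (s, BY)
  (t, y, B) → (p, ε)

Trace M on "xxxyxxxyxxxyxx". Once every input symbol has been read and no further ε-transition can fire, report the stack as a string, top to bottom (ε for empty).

BB#

(p, xxxyxxxyxxxyxx, #)
  read x, top #: go to q, push BB# → (q, xxyxxxyxxxyxx, BB#)
  read x, top B: go to r, push B → (r, xyxxxyxxxyxx, BB#)
  read x, top B: go to t, push ε → (t, yxxxyxxxyxx, B#)
  read y, top B: go to p, push ε → (p, xxxyxxxyxx, #)
  read x, top #: go to q, push BB# → (q, xxyxxxyxx, BB#)
  read x, top B: go to r, push B → (r, xyxxxyxx, BB#)
  read x, top B: go to t, push ε → (t, yxxxyxx, B#)
  read y, top B: go to p, push ε → (p, xxxyxx, #)
  read x, top #: go to q, push BB# → (q, xxyxx, BB#)
  read x, top B: go to r, push B → (r, xyxx, BB#)
  read x, top B: go to t, push ε → (t, yxx, B#)
  read y, top B: go to p, push ε → (p, xx, #)
  read x, top #: go to q, push BB# → (q, x, BB#)
  read x, top B: go to r, push B → (r, ε, BB#)
All input consumed in state r with stack BB#.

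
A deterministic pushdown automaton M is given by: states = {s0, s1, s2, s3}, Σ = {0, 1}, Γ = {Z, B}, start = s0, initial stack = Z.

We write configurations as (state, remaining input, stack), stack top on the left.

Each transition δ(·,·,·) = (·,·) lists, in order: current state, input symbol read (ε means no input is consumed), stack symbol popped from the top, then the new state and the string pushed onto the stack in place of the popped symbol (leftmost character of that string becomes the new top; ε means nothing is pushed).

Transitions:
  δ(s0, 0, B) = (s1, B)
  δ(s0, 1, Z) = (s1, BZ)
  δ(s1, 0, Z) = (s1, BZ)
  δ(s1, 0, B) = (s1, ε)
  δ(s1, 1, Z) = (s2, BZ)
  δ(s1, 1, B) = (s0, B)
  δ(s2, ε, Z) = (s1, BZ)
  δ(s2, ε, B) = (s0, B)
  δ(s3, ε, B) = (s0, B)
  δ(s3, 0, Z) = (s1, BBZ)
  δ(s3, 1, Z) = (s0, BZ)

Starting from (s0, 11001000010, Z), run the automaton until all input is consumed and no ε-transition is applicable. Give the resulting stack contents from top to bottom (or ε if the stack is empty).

(s0, 11001000010, Z)
  read 1, top Z: go to s1, push BZ → (s1, 1001000010, BZ)
  read 1, top B: go to s0, push B → (s0, 001000010, BZ)
  read 0, top B: go to s1, push B → (s1, 01000010, BZ)
  read 0, top B: go to s1, push ε → (s1, 1000010, Z)
  read 1, top Z: go to s2, push BZ → (s2, 000010, BZ)
  ε-move, top B: go to s0, push B → (s0, 000010, BZ)
  read 0, top B: go to s1, push B → (s1, 00010, BZ)
  read 0, top B: go to s1, push ε → (s1, 0010, Z)
  read 0, top Z: go to s1, push BZ → (s1, 010, BZ)
  read 0, top B: go to s1, push ε → (s1, 10, Z)
  read 1, top Z: go to s2, push BZ → (s2, 0, BZ)
  ε-move, top B: go to s0, push B → (s0, 0, BZ)
  read 0, top B: go to s1, push B → (s1, ε, BZ)
All input consumed in state s1 with stack BZ.

BZ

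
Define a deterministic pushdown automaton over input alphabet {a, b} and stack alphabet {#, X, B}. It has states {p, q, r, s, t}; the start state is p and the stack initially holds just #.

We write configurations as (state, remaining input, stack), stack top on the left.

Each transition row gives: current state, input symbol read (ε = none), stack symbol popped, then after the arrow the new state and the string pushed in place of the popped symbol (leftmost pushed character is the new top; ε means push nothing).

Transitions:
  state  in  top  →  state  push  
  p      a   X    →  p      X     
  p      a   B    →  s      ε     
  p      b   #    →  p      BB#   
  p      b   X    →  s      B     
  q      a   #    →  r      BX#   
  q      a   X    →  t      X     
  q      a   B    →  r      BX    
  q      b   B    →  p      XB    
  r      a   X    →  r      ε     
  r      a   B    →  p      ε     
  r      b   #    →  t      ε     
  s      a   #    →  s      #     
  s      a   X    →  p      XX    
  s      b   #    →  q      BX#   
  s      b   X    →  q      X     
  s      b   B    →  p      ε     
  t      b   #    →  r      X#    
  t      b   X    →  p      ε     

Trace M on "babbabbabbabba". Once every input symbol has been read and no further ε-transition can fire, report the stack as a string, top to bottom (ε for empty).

B#

(p, babbabbabbabba, #)
  read b, top #: go to p, push BB# → (p, abbabbabbabba, BB#)
  read a, top B: go to s, push ε → (s, bbabbabbabba, B#)
  read b, top B: go to p, push ε → (p, babbabbabba, #)
  read b, top #: go to p, push BB# → (p, abbabbabba, BB#)
  read a, top B: go to s, push ε → (s, bbabbabba, B#)
  read b, top B: go to p, push ε → (p, babbabba, #)
  read b, top #: go to p, push BB# → (p, abbabba, BB#)
  read a, top B: go to s, push ε → (s, bbabba, B#)
  read b, top B: go to p, push ε → (p, babba, #)
  read b, top #: go to p, push BB# → (p, abba, BB#)
  read a, top B: go to s, push ε → (s, bba, B#)
  read b, top B: go to p, push ε → (p, ba, #)
  read b, top #: go to p, push BB# → (p, a, BB#)
  read a, top B: go to s, push ε → (s, ε, B#)
All input consumed in state s with stack B#.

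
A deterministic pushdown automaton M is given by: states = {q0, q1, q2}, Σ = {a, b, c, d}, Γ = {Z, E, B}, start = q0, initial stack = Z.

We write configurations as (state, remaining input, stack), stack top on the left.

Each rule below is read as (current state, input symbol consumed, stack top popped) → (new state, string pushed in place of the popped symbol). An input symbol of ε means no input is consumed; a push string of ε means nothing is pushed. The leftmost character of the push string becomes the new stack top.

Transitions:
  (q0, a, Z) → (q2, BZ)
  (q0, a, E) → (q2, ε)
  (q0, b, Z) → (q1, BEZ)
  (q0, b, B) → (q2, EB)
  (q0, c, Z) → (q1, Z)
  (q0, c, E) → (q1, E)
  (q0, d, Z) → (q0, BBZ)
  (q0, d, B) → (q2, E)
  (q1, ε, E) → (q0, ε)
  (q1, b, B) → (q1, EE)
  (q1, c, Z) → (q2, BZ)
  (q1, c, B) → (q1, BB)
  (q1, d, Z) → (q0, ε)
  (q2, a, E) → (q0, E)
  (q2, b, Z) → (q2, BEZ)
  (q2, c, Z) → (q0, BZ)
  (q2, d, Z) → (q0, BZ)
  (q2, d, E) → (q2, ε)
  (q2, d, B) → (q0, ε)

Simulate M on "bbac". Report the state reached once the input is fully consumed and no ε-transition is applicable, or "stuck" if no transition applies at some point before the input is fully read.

(q0, bbac, Z)
  read b, top Z: go to q1, push BEZ → (q1, bac, BEZ)
  read b, top B: go to q1, push EE → (q1, ac, EEEZ)
  ε-move, top E: go to q0, push ε → (q0, ac, EEZ)
  read a, top E: go to q2, push ε → (q2, c, EZ)
No transition for (q2, c, top E); M blocks with input c remaining.

stuck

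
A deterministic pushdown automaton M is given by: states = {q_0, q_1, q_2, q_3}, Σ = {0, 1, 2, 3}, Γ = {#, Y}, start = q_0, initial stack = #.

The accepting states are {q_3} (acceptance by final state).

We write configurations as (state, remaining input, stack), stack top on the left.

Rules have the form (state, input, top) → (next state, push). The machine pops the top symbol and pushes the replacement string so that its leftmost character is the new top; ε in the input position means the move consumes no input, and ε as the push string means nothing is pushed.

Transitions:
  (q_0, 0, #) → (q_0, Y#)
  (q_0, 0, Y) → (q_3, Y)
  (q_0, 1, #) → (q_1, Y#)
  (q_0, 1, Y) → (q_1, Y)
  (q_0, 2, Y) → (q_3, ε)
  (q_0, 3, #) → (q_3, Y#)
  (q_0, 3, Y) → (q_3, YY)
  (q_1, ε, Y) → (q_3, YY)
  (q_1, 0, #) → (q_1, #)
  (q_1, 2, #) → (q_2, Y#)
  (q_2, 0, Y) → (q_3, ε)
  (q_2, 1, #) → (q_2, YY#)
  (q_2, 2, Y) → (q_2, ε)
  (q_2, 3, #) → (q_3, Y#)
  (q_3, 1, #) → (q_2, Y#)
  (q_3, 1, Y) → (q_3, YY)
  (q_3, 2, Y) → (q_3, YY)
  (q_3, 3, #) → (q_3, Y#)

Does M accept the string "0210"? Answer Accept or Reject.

Accept

(q_0, 0210, #) ⊢ (q_0, 210, Y#) ⊢ (q_3, 10, #) ⊢ (q_2, 0, Y#) ⊢ (q_3, ε, #)
All input consumed; state q_3 ∈ F.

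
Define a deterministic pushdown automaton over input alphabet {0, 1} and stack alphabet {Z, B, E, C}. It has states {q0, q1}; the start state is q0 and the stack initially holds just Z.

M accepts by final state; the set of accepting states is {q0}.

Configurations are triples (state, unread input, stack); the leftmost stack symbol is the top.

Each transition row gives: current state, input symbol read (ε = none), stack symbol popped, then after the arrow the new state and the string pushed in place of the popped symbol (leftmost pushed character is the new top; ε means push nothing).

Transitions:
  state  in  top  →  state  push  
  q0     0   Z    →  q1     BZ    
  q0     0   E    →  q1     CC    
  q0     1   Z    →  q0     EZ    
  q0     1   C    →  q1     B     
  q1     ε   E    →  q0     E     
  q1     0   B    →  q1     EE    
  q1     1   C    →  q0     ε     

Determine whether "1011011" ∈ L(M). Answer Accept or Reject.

Reject

(q0, 1011011, Z) ⊢ (q0, 011011, EZ) ⊢ (q1, 11011, CCZ) ⊢ (q0, 1011, CZ) ⊢ (q1, 011, BZ) ⊢ (q1, 11, EEZ) ⊢ (q0, 11, EEZ)
No transition applies at (q0, 11, EEZ); input not fully consumed.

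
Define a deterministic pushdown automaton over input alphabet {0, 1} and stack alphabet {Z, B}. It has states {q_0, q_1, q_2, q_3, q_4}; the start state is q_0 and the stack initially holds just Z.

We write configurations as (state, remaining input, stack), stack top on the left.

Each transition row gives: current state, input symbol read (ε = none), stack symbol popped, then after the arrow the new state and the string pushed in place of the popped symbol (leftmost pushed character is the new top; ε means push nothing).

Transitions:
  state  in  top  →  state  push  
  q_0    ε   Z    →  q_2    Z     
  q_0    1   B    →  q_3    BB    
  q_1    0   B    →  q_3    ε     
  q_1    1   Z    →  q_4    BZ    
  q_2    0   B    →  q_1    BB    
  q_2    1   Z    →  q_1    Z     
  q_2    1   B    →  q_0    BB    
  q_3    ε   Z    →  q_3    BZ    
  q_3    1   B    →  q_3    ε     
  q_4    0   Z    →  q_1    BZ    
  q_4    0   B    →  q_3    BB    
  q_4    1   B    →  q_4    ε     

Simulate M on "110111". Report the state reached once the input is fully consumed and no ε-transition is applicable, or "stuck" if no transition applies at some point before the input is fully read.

(q_0, 110111, Z)
  ε-move, top Z: go to q_2, push Z → (q_2, 110111, Z)
  read 1, top Z: go to q_1, push Z → (q_1, 10111, Z)
  read 1, top Z: go to q_4, push BZ → (q_4, 0111, BZ)
  read 0, top B: go to q_3, push BB → (q_3, 111, BBZ)
  read 1, top B: go to q_3, push ε → (q_3, 11, BZ)
  read 1, top B: go to q_3, push ε → (q_3, 1, Z)
  ε-move, top Z: go to q_3, push BZ → (q_3, 1, BZ)
  read 1, top B: go to q_3, push ε → (q_3, ε, Z)
  ε-move, top Z: go to q_3, push BZ → (q_3, ε, BZ)
All input consumed; M is in state q_3.

q_3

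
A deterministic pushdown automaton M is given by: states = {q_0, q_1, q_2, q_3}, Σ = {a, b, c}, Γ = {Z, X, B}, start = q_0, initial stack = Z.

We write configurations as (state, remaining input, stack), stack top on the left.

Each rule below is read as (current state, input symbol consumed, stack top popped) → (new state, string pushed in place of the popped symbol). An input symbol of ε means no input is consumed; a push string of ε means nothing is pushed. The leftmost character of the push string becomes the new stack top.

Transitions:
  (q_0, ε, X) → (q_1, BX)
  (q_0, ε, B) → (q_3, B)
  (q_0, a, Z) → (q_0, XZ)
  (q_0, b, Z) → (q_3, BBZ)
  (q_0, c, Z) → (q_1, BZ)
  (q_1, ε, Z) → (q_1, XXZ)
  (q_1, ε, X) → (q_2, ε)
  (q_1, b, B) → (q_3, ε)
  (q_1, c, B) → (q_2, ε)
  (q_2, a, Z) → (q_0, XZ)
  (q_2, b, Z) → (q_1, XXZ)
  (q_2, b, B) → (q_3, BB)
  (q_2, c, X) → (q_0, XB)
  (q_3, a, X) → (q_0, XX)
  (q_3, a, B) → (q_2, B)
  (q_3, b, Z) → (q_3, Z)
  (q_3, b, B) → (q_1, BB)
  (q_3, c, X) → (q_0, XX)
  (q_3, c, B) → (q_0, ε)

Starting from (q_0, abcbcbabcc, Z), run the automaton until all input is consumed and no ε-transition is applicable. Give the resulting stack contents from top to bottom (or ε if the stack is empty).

(q_0, abcbcbabcc, Z)
  read a, top Z: go to q_0, push XZ → (q_0, bcbcbabcc, XZ)
  ε-move, top X: go to q_1, push BX → (q_1, bcbcbabcc, BXZ)
  read b, top B: go to q_3, push ε → (q_3, cbcbabcc, XZ)
  read c, top X: go to q_0, push XX → (q_0, bcbabcc, XXZ)
  ε-move, top X: go to q_1, push BX → (q_1, bcbabcc, BXXZ)
  read b, top B: go to q_3, push ε → (q_3, cbabcc, XXZ)
  read c, top X: go to q_0, push XX → (q_0, babcc, XXXZ)
  ε-move, top X: go to q_1, push BX → (q_1, babcc, BXXXZ)
  read b, top B: go to q_3, push ε → (q_3, abcc, XXXZ)
  read a, top X: go to q_0, push XX → (q_0, bcc, XXXXZ)
  ε-move, top X: go to q_1, push BX → (q_1, bcc, BXXXXZ)
  read b, top B: go to q_3, push ε → (q_3, cc, XXXXZ)
  read c, top X: go to q_0, push XX → (q_0, c, XXXXXZ)
  ε-move, top X: go to q_1, push BX → (q_1, c, BXXXXXZ)
  read c, top B: go to q_2, push ε → (q_2, ε, XXXXXZ)
All input consumed in state q_2 with stack XXXXXZ.

XXXXXZ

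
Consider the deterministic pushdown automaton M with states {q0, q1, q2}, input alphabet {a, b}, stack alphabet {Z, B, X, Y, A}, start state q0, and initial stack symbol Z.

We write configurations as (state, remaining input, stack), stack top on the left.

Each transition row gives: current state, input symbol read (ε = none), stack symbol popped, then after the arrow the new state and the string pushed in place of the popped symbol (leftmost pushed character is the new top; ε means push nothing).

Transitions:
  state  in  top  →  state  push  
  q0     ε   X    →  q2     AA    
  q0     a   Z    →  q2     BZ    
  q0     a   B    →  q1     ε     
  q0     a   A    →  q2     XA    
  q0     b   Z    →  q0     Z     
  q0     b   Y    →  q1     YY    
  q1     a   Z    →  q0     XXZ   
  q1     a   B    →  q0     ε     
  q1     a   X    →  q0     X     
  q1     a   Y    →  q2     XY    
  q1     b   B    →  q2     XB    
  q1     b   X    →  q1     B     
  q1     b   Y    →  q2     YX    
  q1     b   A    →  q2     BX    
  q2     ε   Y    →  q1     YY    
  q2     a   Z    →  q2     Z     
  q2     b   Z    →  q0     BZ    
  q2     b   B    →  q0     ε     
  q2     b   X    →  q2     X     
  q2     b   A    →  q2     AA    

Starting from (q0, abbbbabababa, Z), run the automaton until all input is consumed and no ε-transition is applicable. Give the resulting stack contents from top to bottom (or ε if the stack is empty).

BZ

(q0, abbbbabababa, Z)
  read a, top Z: go to q2, push BZ → (q2, bbbbabababa, BZ)
  read b, top B: go to q0, push ε → (q0, bbbabababa, Z)
  read b, top Z: go to q0, push Z → (q0, bbabababa, Z)
  read b, top Z: go to q0, push Z → (q0, babababa, Z)
  read b, top Z: go to q0, push Z → (q0, abababa, Z)
  read a, top Z: go to q2, push BZ → (q2, bababa, BZ)
  read b, top B: go to q0, push ε → (q0, ababa, Z)
  read a, top Z: go to q2, push BZ → (q2, baba, BZ)
  read b, top B: go to q0, push ε → (q0, aba, Z)
  read a, top Z: go to q2, push BZ → (q2, ba, BZ)
  read b, top B: go to q0, push ε → (q0, a, Z)
  read a, top Z: go to q2, push BZ → (q2, ε, BZ)
All input consumed in state q2 with stack BZ.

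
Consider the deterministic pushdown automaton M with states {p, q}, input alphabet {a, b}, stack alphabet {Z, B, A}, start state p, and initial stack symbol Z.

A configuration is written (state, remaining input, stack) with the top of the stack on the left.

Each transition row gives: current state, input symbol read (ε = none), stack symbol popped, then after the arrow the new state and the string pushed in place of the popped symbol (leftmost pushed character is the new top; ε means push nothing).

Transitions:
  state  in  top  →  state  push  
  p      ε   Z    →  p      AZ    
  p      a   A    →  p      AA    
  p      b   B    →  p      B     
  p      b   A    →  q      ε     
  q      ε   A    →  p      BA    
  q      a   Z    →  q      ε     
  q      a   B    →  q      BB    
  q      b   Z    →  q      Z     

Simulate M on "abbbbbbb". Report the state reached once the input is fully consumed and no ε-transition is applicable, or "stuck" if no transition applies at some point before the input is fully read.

(p, abbbbbbb, Z)
  ε-move, top Z: go to p, push AZ → (p, abbbbbbb, AZ)
  read a, top A: go to p, push AA → (p, bbbbbbb, AAZ)
  read b, top A: go to q, push ε → (q, bbbbbb, AZ)
  ε-move, top A: go to p, push BA → (p, bbbbbb, BAZ)
  read b, top B: go to p, push B → (p, bbbbb, BAZ)
  read b, top B: go to p, push B → (p, bbbb, BAZ)
  read b, top B: go to p, push B → (p, bbb, BAZ)
  read b, top B: go to p, push B → (p, bb, BAZ)
  read b, top B: go to p, push B → (p, b, BAZ)
  read b, top B: go to p, push B → (p, ε, BAZ)
All input consumed; M is in state p.

p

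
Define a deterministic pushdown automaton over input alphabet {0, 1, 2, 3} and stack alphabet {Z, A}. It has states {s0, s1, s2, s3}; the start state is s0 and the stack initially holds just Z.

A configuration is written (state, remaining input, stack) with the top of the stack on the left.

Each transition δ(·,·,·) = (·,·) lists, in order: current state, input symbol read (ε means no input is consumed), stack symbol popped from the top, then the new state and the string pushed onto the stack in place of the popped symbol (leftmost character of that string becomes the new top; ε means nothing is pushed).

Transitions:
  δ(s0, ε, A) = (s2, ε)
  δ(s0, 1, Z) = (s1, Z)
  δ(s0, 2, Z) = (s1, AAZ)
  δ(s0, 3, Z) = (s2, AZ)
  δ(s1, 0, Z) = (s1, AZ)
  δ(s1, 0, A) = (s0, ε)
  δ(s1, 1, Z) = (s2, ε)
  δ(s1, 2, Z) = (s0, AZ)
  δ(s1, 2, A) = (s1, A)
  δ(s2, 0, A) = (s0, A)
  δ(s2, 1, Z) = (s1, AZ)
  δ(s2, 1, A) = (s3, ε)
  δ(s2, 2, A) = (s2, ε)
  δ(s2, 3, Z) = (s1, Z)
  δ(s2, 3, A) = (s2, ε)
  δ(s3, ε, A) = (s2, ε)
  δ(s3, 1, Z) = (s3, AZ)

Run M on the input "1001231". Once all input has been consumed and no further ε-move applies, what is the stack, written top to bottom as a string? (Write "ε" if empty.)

(s0, 1001231, Z) ⊢ (s1, 001231, Z) ⊢ (s1, 01231, AZ) ⊢ (s0, 1231, Z) ⊢ (s1, 231, Z) ⊢ (s0, 31, AZ) ⊢ (s2, 31, Z) ⊢ (s1, 1, Z) ⊢ (s2, ε, ε)
All input consumed in state s2 with stack ε.

ε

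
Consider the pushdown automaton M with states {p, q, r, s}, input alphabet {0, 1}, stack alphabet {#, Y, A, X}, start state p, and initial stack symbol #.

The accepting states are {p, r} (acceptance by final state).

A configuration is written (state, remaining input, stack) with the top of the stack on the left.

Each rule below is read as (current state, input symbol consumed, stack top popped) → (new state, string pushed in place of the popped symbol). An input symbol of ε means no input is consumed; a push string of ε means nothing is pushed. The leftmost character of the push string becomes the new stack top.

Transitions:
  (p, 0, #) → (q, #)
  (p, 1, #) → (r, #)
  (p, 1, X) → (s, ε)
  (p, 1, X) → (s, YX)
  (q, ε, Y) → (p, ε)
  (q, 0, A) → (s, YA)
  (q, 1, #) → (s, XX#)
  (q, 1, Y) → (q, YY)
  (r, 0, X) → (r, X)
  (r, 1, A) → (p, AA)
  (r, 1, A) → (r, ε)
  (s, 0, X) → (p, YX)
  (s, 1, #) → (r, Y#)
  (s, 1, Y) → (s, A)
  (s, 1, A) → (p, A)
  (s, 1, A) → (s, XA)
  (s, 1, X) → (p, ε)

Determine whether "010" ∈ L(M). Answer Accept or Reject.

Accept

One accepting computation: (p, 010, #) ⊢ (q, 10, #) ⊢ (s, 0, XX#) ⊢ (p, ε, YXX#)
All input consumed and state p ∈ F.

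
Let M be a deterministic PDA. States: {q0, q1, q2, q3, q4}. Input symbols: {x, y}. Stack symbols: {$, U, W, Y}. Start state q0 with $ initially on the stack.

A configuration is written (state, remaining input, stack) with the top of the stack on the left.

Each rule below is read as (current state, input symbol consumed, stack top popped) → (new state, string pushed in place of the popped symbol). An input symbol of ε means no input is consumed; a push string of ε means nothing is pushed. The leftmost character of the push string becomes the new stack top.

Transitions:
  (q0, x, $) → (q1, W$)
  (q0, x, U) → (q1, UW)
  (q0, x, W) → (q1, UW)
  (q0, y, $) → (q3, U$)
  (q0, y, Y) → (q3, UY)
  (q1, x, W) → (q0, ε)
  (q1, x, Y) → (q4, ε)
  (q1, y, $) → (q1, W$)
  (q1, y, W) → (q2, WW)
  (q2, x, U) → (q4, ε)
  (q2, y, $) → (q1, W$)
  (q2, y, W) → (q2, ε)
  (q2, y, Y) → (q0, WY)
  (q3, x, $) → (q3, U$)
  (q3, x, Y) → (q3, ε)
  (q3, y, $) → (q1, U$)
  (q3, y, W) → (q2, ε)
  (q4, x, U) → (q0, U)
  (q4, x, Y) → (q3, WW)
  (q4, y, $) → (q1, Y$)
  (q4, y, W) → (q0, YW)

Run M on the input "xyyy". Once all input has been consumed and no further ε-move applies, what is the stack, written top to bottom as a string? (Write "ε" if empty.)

(q0, xyyy, $)
  read x, top $: go to q1, push W$ → (q1, yyy, W$)
  read y, top W: go to q2, push WW → (q2, yy, WW$)
  read y, top W: go to q2, push ε → (q2, y, W$)
  read y, top W: go to q2, push ε → (q2, ε, $)
All input consumed in state q2 with stack $.

$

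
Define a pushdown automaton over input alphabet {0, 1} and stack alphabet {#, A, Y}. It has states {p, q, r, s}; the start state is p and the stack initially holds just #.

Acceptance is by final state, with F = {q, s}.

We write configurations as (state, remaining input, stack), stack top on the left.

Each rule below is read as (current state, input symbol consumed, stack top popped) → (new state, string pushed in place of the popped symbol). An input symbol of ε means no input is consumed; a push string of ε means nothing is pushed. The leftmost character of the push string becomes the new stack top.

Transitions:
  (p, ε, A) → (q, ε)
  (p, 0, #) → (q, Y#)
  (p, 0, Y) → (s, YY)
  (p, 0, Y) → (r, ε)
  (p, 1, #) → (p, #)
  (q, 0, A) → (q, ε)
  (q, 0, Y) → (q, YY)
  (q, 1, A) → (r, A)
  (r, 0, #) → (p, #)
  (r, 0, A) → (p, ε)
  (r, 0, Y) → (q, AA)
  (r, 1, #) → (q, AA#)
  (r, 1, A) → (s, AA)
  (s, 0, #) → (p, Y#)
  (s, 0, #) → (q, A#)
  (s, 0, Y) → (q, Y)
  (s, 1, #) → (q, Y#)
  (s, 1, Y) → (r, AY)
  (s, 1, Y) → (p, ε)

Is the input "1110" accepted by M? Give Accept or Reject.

One accepting computation: (p, 1110, #) ⊢ (p, 110, #) ⊢ (p, 10, #) ⊢ (p, 0, #) ⊢ (q, ε, Y#)
All input consumed and state q ∈ F.

Accept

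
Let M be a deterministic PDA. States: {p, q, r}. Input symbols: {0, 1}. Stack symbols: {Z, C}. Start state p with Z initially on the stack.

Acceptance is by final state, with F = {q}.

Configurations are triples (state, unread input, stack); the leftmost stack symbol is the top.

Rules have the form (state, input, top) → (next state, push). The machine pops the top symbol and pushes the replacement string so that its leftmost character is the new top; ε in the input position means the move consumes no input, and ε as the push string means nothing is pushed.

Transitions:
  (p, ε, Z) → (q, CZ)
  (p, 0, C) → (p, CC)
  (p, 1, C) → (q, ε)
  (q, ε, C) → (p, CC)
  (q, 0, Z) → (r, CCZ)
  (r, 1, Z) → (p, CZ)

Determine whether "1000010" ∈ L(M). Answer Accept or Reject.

(p, 1000010, Z)
  ε-move, top Z: go to q, push CZ → (q, 1000010, CZ)
  ε-move, top C: go to p, push CC → (p, 1000010, CCZ)
  read 1, top C: go to q, push ε → (q, 000010, CZ)
  ε-move, top C: go to p, push CC → (p, 000010, CCZ)
  read 0, top C: go to p, push CC → (p, 00010, CCCZ)
  read 0, top C: go to p, push CC → (p, 0010, CCCCZ)
  read 0, top C: go to p, push CC → (p, 010, CCCCCZ)
  read 0, top C: go to p, push CC → (p, 10, CCCCCCZ)
  read 1, top C: go to q, push ε → (q, 0, CCCCCZ)
  ε-move, top C: go to p, push CC → (p, 0, CCCCCCZ)
  read 0, top C: go to p, push CC → (p, ε, CCCCCCCZ)
All input consumed; state p ∉ F and no further ε-move applies.

Reject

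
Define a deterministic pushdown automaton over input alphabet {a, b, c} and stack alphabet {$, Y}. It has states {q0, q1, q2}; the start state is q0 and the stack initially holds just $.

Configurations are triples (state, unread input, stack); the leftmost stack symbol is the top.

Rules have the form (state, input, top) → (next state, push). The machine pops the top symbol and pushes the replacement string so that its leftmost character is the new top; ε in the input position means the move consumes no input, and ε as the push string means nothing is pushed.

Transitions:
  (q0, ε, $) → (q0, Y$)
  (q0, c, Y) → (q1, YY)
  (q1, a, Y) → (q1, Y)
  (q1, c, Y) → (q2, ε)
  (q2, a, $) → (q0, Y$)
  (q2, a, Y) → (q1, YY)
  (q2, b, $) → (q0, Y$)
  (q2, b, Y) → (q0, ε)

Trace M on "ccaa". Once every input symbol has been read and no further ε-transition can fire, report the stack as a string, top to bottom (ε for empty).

YY$

(q0, ccaa, $) ⊢ (q0, ccaa, Y$) ⊢ (q1, caa, YY$) ⊢ (q2, aa, Y$) ⊢ (q1, a, YY$) ⊢ (q1, ε, YY$)
All input consumed in state q1 with stack YY$.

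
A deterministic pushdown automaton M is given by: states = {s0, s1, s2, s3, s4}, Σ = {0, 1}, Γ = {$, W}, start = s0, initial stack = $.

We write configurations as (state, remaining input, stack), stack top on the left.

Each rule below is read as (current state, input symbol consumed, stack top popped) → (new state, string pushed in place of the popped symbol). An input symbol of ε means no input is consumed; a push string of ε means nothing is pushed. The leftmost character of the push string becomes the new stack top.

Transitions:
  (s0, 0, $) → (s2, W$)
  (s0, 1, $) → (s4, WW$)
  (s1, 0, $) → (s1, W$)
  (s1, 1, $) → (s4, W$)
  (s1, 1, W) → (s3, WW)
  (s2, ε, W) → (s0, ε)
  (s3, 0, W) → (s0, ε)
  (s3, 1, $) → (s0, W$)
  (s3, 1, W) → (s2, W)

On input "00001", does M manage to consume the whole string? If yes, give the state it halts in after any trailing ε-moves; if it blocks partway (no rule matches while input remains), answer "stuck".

(s0, 00001, $)
  read 0, top $: go to s2, push W$ → (s2, 0001, W$)
  ε-move, top W: go to s0, push ε → (s0, 0001, $)
  read 0, top $: go to s2, push W$ → (s2, 001, W$)
  ε-move, top W: go to s0, push ε → (s0, 001, $)
  read 0, top $: go to s2, push W$ → (s2, 01, W$)
  ε-move, top W: go to s0, push ε → (s0, 01, $)
  read 0, top $: go to s2, push W$ → (s2, 1, W$)
  ε-move, top W: go to s0, push ε → (s0, 1, $)
  read 1, top $: go to s4, push WW$ → (s4, ε, WW$)
All input consumed; M is in state s4.

s4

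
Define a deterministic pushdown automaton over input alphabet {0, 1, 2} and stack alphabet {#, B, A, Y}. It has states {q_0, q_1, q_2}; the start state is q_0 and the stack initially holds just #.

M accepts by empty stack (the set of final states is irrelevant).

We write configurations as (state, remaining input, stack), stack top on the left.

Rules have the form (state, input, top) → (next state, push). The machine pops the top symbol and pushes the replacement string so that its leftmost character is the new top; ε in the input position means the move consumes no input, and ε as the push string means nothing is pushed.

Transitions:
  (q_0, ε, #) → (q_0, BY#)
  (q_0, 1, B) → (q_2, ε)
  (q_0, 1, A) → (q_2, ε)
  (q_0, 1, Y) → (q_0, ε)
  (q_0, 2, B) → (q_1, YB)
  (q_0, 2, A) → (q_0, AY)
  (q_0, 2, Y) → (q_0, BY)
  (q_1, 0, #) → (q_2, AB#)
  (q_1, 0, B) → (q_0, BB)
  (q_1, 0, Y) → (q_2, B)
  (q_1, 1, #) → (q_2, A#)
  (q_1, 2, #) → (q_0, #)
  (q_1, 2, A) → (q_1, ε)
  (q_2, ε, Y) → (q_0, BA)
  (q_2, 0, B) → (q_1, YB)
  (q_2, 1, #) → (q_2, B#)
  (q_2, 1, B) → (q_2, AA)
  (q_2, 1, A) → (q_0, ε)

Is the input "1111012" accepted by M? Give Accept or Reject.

(q_0, 1111012, #)
  ε-move, top #: go to q_0, push BY# → (q_0, 1111012, BY#)
  read 1, top B: go to q_2, push ε → (q_2, 111012, Y#)
  ε-move, top Y: go to q_0, push BA → (q_0, 111012, BA#)
  read 1, top B: go to q_2, push ε → (q_2, 11012, A#)
  read 1, top A: go to q_0, push ε → (q_0, 1012, #)
  ε-move, top #: go to q_0, push BY# → (q_0, 1012, BY#)
  read 1, top B: go to q_2, push ε → (q_2, 012, Y#)
  ε-move, top Y: go to q_0, push BA → (q_0, 012, BA#)
No transition applies at (q_0, 012, BA#); input not fully consumed.

Reject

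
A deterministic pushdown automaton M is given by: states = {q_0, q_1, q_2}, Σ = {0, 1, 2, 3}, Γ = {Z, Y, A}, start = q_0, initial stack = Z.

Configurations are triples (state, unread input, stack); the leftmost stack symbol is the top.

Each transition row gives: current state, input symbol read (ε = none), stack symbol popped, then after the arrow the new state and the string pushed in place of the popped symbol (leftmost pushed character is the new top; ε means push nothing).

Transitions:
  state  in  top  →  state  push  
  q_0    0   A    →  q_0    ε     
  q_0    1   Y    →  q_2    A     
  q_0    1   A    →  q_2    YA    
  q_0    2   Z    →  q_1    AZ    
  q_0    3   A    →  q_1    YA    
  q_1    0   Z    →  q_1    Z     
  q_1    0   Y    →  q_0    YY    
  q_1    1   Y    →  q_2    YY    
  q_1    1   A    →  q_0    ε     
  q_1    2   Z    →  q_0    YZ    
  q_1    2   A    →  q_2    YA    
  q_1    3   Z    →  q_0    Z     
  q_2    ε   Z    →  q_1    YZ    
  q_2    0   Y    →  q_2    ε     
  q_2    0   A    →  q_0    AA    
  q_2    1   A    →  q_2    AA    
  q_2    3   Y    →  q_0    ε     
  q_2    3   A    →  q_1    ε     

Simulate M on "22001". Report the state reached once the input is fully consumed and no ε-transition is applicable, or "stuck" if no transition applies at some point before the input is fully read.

q_2

(q_0, 22001, Z) ⊢ (q_1, 2001, AZ) ⊢ (q_2, 001, YAZ) ⊢ (q_2, 01, AZ) ⊢ (q_0, 1, AAZ) ⊢ (q_2, ε, YAAZ)
All input consumed; M is in state q_2.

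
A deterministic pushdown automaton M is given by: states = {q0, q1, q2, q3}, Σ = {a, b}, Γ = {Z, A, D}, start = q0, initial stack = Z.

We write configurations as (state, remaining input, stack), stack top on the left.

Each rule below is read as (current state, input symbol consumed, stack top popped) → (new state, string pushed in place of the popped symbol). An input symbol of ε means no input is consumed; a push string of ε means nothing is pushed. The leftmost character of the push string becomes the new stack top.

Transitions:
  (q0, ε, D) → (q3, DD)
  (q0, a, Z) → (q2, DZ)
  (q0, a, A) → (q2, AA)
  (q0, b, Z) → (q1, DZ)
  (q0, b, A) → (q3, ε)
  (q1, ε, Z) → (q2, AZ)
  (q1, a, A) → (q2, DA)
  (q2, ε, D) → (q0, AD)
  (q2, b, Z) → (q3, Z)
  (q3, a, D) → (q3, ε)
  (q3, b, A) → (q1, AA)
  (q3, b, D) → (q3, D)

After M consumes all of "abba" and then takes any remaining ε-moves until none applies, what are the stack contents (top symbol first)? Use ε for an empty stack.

(q0, abba, Z) ⊢ (q2, bba, DZ) ⊢ (q0, bba, ADZ) ⊢ (q3, ba, DZ) ⊢ (q3, a, DZ) ⊢ (q3, ε, Z)
All input consumed in state q3 with stack Z.

Z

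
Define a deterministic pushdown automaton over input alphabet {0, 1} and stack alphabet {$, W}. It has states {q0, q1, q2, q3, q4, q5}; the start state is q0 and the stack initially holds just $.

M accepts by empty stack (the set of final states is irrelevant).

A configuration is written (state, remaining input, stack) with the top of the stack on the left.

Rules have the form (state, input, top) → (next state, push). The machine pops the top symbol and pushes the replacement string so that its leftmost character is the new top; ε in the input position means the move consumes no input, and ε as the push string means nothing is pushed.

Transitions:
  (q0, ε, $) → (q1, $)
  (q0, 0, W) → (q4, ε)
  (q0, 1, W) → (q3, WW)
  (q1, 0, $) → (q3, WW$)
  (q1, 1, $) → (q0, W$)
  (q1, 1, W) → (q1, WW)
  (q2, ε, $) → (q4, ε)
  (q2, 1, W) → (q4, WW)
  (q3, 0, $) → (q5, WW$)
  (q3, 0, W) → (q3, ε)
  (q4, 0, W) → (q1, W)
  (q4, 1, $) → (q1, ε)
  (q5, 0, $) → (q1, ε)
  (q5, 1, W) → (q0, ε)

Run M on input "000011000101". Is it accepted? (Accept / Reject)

(q0, 000011000101, $)
  ε-move, top $: go to q1, push $ → (q1, 000011000101, $)
  read 0, top $: go to q3, push WW$ → (q3, 00011000101, WW$)
  read 0, top W: go to q3, push ε → (q3, 0011000101, W$)
  read 0, top W: go to q3, push ε → (q3, 011000101, $)
  read 0, top $: go to q5, push WW$ → (q5, 11000101, WW$)
  read 1, top W: go to q0, push ε → (q0, 1000101, W$)
  read 1, top W: go to q3, push WW → (q3, 000101, WW$)
  read 0, top W: go to q3, push ε → (q3, 00101, W$)
  read 0, top W: go to q3, push ε → (q3, 0101, $)
  read 0, top $: go to q5, push WW$ → (q5, 101, WW$)
  read 1, top W: go to q0, push ε → (q0, 01, W$)
  read 0, top W: go to q4, push ε → (q4, 1, $)
  read 1, top $: go to q1, push ε → (q1, ε, ε)
All input consumed and the stack is empty.

Accept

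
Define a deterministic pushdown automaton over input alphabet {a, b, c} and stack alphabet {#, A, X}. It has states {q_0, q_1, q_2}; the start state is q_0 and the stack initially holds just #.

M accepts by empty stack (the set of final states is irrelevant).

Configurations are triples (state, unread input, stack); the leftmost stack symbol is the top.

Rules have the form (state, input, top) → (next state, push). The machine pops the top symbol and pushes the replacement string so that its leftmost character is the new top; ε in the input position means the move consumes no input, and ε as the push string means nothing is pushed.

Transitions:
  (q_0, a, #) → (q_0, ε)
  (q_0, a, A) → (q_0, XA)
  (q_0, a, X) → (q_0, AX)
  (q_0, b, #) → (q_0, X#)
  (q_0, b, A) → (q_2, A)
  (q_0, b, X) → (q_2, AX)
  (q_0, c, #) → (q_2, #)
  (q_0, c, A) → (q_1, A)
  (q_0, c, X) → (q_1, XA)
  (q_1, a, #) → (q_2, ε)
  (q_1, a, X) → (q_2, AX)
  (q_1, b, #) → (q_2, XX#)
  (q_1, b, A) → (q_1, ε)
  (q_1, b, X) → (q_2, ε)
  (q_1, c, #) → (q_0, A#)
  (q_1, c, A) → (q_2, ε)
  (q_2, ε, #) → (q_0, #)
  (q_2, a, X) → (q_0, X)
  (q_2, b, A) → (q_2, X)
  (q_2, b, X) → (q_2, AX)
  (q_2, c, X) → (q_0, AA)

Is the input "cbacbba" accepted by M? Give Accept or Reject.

Accept

(q_0, cbacbba, #)
  read c, top #: go to q_2, push # → (q_2, bacbba, #)
  ε-move, top #: go to q_0, push # → (q_0, bacbba, #)
  read b, top #: go to q_0, push X# → (q_0, acbba, X#)
  read a, top X: go to q_0, push AX → (q_0, cbba, AX#)
  read c, top A: go to q_1, push A → (q_1, bba, AX#)
  read b, top A: go to q_1, push ε → (q_1, ba, X#)
  read b, top X: go to q_2, push ε → (q_2, a, #)
  ε-move, top #: go to q_0, push # → (q_0, a, #)
  read a, top #: go to q_0, push ε → (q_0, ε, ε)
All input consumed and the stack is empty.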